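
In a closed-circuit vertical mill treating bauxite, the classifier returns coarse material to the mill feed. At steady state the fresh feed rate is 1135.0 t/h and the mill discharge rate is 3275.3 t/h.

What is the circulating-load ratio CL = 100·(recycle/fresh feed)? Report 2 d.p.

CL = 188.57 %

M = F + R at steady state, so:
R = M − F = 3275.3 − 1135.0 = 2140.3 t/h
CL = 100·R/F = 100·2140.3/1135.0 = 188.57 %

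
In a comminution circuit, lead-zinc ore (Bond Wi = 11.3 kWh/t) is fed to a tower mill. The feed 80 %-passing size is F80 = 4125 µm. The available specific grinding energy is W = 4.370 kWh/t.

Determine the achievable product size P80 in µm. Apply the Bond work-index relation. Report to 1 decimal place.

P80 = 339.9 µm

W = 10 Wi / √P80 − 10 Wi / √F80
⇒ 1/√P80 = W/(10 Wi) + 1/√F80
  = 4.3700/(10·11.3) + 1/√4125 = 0.038673 + 0.015570 = 0.054243
P80 = (1/0.054243)² = 18.4357² = 339.88 µm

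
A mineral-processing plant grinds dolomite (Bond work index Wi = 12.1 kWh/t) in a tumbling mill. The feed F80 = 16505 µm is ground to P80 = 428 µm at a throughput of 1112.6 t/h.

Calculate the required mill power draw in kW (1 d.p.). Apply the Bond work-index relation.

W = 10·Wi·(P80^(-½) − F80^(-½))
W = 10·12.1·(1/√428 − 1/√16505) = 10·12.1·(0.040553) = 4.9069 kWh/t
Mill draw = 4.9069 × 1112.6 = 5459.4 kW

P = 5459.4 kW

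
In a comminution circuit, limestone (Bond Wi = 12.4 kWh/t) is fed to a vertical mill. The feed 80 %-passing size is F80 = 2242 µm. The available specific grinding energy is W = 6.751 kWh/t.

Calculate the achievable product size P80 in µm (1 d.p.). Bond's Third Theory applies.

P80 = 175.1 µm

W = 10·Wi·[P80^(−½) − F80^(−½)]
⇒ 1/√P80 = W/(10·Wi) + 1/√F80
  = 6.7510/(10·12.4) + 1/√2242 = 0.054444 + 0.021119 = 0.075563
P80 = (1/0.075563)² = 13.2340² = 175.14 µm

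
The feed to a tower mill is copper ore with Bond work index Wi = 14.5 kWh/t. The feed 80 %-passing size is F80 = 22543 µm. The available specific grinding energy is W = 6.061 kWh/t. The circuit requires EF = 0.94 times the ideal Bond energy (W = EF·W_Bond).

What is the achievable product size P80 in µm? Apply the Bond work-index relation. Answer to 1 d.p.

Bond: W = 10·Wi·(1/√P80 − 1/√F80)
W_Bond = W / EF = 6.061 / 0.94 = 6.4479 kWh/t
1/√P80 = 1/√F80 + W_Bond/(10·Wi)
  = 6.4479/(10·14.5) + 1/√22543 = 0.044468 + 0.006660 = 0.051128
P80 = (1/0.051128)² = 19.5586² = 382.54 µm

P80 = 382.5 µm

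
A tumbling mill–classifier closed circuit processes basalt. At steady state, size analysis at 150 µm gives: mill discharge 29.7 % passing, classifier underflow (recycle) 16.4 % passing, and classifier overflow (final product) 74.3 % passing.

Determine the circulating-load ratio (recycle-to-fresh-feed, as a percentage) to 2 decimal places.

Mass balance on the −150 µm fraction:
r = (o − d)/(d − u)
r = (74.3 − 29.7)/(29.7 − 16.4) = 44.6/13.3 = 3.3534
CL = 100·r = 335.34 %

CL = 335.34 %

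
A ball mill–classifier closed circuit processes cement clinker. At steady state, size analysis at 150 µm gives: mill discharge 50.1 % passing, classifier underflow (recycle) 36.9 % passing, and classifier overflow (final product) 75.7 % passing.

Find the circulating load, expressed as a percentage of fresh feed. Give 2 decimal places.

Let r = R/F. Size balance at 150 µm:
r = (o − d)/(d − u)
r = (75.7 − 50.1)/(50.1 − 36.9) = 25.6/13.2 = 1.9394
CL = 100·r = 193.94 %

CL = 193.94 %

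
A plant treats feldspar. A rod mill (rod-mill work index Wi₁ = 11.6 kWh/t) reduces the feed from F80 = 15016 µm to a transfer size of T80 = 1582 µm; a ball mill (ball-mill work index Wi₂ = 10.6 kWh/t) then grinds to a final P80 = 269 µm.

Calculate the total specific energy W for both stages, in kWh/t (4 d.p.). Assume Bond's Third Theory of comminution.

W = 5.7677 kWh/t

Bond:  W = 10 Wi (1/√P − 1/√F)
Stage 1 (15016→1582 µm, Wi₁=11.6): W₁ = 10·11.6·(0.025142 − 0.008161) = 1.9698 kWh/t
Stage 2 (1582→269 µm, Wi₂=10.6): W₂ = 10·10.6·(0.060971 − 0.025142) = 3.7979 kWh/t
W = W₁ + W₂ = 1.9698 + 3.7979 = 5.7677 kWh/t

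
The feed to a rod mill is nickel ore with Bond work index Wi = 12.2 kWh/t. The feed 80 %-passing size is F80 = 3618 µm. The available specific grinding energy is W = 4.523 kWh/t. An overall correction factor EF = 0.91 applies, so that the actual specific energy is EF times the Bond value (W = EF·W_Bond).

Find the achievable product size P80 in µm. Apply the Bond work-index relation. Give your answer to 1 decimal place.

P80 = 303.9 µm

Bond:  W = 10 Wi (1/√P − 1/√F)
W_Bond = W / EF = 4.523 / 0.91 = 4.9703 kWh/t
⇒ 1/√P80 = W_Bond/(10 Wi) + 1/√F80
  = 4.9703/(10·12.2) + 1/√3618 = 0.040740 + 0.016625 = 0.057366
P80 = (1/0.057366)² = 17.4321² = 303.88 µm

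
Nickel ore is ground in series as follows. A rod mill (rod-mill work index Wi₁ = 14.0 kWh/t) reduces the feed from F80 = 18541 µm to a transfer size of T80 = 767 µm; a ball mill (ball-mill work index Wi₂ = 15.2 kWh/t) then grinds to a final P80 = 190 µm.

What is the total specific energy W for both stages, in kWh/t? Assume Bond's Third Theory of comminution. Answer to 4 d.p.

W = 9.5658 kWh/t

W_Bond = 10·Wi·(1/√P₈₀ − 1/√F₈₀)
Stage 1 (18541→767 µm, Wi₁=14.0): W₁ = 10·14.0·(0.036108 − 0.007344) = 4.0269 kWh/t
Stage 2 (767→190 µm, Wi₂=15.2): W₂ = 10·15.2·(0.072548 − 0.036108) = 5.5388 kWh/t
W = W₁ + W₂ = 4.0269 + 5.5388 = 9.5658 kWh/t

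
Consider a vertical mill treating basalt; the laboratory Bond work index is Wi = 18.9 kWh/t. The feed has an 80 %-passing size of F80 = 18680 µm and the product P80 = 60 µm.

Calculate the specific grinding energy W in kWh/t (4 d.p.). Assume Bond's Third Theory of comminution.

W = 10·Wi·(P80^(-½) − F80^(-½))
1/√60 = 0.129099;  1/√18680 = 0.007317
W = 10·18.9·(0.129099 − 0.007317) = 23.0170 kWh/t

W = 23.0170 kWh/t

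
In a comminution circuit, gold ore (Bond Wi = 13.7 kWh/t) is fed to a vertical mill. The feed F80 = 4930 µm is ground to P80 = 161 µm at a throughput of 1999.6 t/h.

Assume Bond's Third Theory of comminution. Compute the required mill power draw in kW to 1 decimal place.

W_Bond = 10·Wi·(1/√P₈₀ − 1/√F₈₀)
W = 10·13.7·(1/√161 − 1/√4930) = 10·13.7·(0.064569) = 8.8459 kWh/t
P_mill = W·ṁ = 8.8459·1999.6 = 17688.3 kW

P = 17688.3 kW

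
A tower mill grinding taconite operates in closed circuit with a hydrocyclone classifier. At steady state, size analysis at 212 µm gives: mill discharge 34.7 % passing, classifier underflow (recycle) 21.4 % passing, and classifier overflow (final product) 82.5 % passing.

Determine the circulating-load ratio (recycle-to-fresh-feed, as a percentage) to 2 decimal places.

CL = 359.40 %

Mass balance on the −212 µm fraction:
d + r·d = r·u + o → r(d−u) = o−d
r = (82.5 − 34.7)/(34.7 − 21.4) = 47.8/13.3 = 3.5940
CL = 100·r = 359.40 %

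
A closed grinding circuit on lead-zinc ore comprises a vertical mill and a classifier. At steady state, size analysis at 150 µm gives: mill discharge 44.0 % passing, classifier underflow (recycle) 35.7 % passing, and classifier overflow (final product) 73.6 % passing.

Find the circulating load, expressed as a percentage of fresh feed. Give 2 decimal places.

Mass balance on the −150 µm fraction:
r = (o − d)/(d − u)
r = (73.6 − 44.0)/(44.0 − 35.7) = 29.6/8.3 = 3.5663
CL = 100·r = 356.63 %

CL = 356.63 %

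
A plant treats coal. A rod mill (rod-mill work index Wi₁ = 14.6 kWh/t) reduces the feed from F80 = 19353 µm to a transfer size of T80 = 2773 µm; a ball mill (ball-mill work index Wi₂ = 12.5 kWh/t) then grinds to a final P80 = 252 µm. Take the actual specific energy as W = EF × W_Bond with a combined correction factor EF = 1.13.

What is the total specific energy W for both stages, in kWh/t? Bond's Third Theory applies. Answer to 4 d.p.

W = 10·Wi·[P80^(−½) − F80^(−½)]
Stage 1 (19353→2773 µm, Wi₁=14.6): W₁ = 10·14.6·(0.018990 − 0.007188) = 1.7230 kWh/t
Stage 2 (2773→252 µm, Wi₂=12.5): W₂ = 10·12.5·(0.062994 − 0.018990) = 5.5005 kWh/t
W = W₁ + W₂ = 1.7230 + 5.5005 = 7.2236 kWh/t
With EF = 1.13: W = 7.2236·1.13 = 8.1626 kWh/t

W = 8.1626 kWh/t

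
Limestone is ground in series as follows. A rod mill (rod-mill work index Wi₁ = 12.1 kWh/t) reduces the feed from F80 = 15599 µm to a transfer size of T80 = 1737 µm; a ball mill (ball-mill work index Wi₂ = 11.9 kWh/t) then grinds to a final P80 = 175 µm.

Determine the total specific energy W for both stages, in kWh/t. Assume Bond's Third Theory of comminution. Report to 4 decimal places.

W = 10·Wi·(P80^(-½) − F80^(-½))
Stage 1 (15599→1737 µm, Wi₁=12.1): W₁ = 10·12.1·(0.023994 − 0.008007) = 1.9345 kWh/t
Stage 2 (1737→175 µm, Wi₂=11.9): W₂ = 10·11.9·(0.075593 − 0.023994) = 6.1403 kWh/t
W = W₁ + W₂ = 1.9345 + 6.1403 = 8.0747 kWh/t

W = 8.0747 kWh/t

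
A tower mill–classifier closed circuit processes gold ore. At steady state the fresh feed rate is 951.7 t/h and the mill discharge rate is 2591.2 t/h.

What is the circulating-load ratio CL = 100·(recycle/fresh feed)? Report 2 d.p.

Mill node: discharge = fresh + recycle.
R = M − F = 2591.2 − 951.7 = 1639.5 t/h
CL = 100·R/F = 100·1639.5/951.7 = 172.27 %

CL = 172.27 %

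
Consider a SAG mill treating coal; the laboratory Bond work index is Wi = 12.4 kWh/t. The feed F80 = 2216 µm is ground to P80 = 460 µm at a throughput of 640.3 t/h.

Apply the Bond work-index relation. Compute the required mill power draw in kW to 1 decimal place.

Bond: W = 10·Wi·(1/√P80 − 1/√F80)
W = 10·12.4·(1/√460 − 1/√2216) = 10·12.4·(0.025382) = 3.1474 kWh/t
Mill draw = 3.1474 × 640.3 = 2015.3 kW

P = 2015.3 kW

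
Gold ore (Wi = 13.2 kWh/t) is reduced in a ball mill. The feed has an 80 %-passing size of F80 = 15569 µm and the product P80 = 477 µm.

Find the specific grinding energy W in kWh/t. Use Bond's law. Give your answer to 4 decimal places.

W = 4.9860 kWh/t

W = 10 Wi / √P80 − 10 Wi / √F80
1/√477 = 0.045787;  1/√15569 = 0.008014
W = 10·13.2·(0.045787 − 0.008014) = 4.9860 kWh/t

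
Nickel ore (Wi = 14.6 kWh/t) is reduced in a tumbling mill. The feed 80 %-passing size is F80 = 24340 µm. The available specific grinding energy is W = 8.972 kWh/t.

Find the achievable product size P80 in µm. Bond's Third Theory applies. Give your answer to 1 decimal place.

W = 10 Wi / √P80 − 10 Wi / √F80
1/√P80 = 1/√F80 + W/(10·Wi)
  = 8.9720/(10·14.6) + 1/√24340 = 0.061452 + 0.006410 = 0.067862
P80 = (1/0.067862)² = 14.7358² = 217.14 µm

P80 = 217.1 µm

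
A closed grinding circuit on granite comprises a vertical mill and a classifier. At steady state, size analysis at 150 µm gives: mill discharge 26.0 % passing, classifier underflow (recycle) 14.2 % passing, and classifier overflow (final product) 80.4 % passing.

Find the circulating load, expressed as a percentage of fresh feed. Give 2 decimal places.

CL = 461.02 %

Classifier node, passing 150 µm:
d + r·d = r·u + o → r(d−u) = o−d
r = (80.4 − 26.0)/(26.0 − 14.2) = 54.4/11.8 = 4.6102
CL = 100·r = 461.02 %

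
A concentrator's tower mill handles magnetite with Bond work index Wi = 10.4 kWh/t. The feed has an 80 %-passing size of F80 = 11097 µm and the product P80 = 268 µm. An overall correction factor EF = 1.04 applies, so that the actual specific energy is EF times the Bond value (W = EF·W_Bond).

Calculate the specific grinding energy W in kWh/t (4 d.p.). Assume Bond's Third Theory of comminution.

W_Bond = 10·Wi·(1/√P₈₀ − 1/√F₈₀)
1/√268 = 0.061085;  1/√11097 = 0.009493
W = 10·10.4·(0.061085 − 0.009493) = 5.3656 kWh/t
Corrected W = EF·W_Bond = 1.04·5.3656 = 5.5802 kWh/t

W = 5.5802 kWh/t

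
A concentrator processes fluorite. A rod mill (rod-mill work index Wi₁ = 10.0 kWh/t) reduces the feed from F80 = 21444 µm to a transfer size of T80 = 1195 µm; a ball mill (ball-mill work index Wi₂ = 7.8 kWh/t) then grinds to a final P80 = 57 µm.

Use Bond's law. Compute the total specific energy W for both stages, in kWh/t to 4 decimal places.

W = 10 Wi / √P80 − 10 Wi / √F80
Stage 1 (21444→1195 µm, Wi₁=10.0): W₁ = 10·10.0·(0.028928 − 0.006829) = 2.2099 kWh/t
Stage 2 (1195→57 µm, Wi₂=7.8): W₂ = 10·7.8·(0.132453 − 0.028928) = 8.0750 kWh/t
W = W₁ + W₂ = 2.2099 + 8.0750 = 10.2849 kWh/t

W = 10.2849 kWh/t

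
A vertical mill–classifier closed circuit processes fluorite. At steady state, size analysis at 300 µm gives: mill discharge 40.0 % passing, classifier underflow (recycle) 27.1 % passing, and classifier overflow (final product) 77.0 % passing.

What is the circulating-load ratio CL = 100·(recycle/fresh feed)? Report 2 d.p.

Mass balance on the −300 µm fraction:
r = (o − d)/(d − u)
r = (77.0 − 40.0)/(40.0 − 27.1) = 37.0/12.9 = 2.8682
CL = 100·r = 286.82 %

CL = 286.82 %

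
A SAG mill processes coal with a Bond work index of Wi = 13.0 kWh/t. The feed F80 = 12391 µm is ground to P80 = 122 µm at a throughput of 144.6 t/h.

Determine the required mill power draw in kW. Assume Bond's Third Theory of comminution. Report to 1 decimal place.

Bond: W = 10·Wi·(1/√P80 − 1/√F80)
W = 10·13.0·(1/√122 − 1/√12391) = 10·13.0·(0.081552) = 10.6018 kWh/t
Power = W × throughput = 10.6018 kWh/t × 144.6 t/h = 1533.0 kW

P = 1533.0 kW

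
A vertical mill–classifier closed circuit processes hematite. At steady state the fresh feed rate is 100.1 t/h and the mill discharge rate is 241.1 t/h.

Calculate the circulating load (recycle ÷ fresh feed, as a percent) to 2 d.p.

Mill node: discharge = fresh + recycle.
R = M − F = 241.1 − 100.1 = 141.0 t/h
CL = 100·R/F = 100·141.0/100.1 = 140.86 %

CL = 140.86 %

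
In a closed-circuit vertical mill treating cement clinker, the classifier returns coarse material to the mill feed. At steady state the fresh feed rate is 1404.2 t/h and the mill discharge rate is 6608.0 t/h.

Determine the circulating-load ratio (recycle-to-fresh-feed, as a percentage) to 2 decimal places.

CL = 370.59 %

Discharge = new feed + return, hence
R = M − F = 6608.0 − 1404.2 = 5203.8 t/h
CL = 100·R/F = 100·5203.8/1404.2 = 370.59 %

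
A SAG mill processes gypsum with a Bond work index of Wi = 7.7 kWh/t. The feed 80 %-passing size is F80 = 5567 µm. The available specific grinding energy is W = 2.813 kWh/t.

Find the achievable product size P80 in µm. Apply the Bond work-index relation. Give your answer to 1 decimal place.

P80 = 401.0 µm

W = 10·Wi·(P80^(-½) − F80^(-½))
P80^-0.5 = F80^-0.5 + W/(10 Wi)
  = 2.8130/(10·7.7) + 1/√5567 = 0.036532 + 0.013403 = 0.049935
P80 = (1/0.049935)² = 20.0260² = 401.04 µm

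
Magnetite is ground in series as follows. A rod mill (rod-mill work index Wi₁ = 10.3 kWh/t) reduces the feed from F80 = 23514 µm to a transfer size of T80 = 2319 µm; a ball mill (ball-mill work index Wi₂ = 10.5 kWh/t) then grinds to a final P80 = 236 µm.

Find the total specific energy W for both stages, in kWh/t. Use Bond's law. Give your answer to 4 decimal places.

W = 6.1217 kWh/t

W = 10 Wi (1/√P80 − 1/√F80)  [Bond]
Stage 1 (23514→2319 µm, Wi₁=10.3): W₁ = 10·10.3·(0.020766 − 0.006521) = 1.4672 kWh/t
Stage 2 (2319→236 µm, Wi₂=10.5): W₂ = 10·10.5·(0.065094 − 0.020766) = 4.6545 kWh/t
W = W₁ + W₂ = 1.4672 + 4.6545 = 6.1217 kWh/t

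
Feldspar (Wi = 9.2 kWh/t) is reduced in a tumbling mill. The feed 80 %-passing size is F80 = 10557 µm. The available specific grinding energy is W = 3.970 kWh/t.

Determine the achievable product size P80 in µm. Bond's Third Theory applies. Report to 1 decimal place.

W = 10·Wi·[P80^(−½) − F80^(−½)]
P80^(−½) = W/(10 Wi) + F80^(−½)
  = 3.9700/(10·9.2) + 1/√10557 = 0.043152 + 0.009733 = 0.052885
P80 = (1/0.052885)² = 18.9090² = 357.55 µm

P80 = 357.6 µm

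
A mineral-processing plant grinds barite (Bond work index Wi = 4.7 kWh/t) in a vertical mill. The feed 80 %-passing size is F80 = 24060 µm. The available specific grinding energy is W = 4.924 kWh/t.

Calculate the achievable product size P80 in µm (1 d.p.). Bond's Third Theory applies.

P80 = 80.9 µm

Bond: W = 10·Wi·(1/√P80 − 1/√F80)
P80^-0.5 = F80^-0.5 + W/(10 Wi)
  = 4.9240/(10·4.7) + 1/√24060 = 0.104766 + 0.006447 = 0.111213
P80 = (1/0.111213)² = 8.9918² = 80.85 µm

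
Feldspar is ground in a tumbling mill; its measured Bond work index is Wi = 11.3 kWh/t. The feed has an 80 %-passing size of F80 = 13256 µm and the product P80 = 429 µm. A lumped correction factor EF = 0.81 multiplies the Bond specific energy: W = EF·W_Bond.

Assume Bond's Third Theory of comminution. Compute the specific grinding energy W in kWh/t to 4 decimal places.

W = 3.6241 kWh/t

W = 10 Wi / √P80 − 10 Wi / √F80
1/√429 = 0.048280;  1/√13256 = 0.008685
W = 10·11.3·(0.048280 − 0.008685) = 4.4742 kWh/t
W_actual = 0.81 × 4.4742 = 3.6241 kWh/t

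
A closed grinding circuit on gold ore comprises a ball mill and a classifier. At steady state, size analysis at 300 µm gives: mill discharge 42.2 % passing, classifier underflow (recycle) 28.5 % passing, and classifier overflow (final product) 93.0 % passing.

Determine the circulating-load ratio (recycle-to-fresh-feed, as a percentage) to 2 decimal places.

CL = 370.80 %

Mass balance on the −300 µm fraction:
d + r·d = r·u + o → r(d−u) = o−d
r = (93.0 − 42.2)/(42.2 − 28.5) = 50.8/13.7 = 3.7080
CL = 100·r = 370.80 %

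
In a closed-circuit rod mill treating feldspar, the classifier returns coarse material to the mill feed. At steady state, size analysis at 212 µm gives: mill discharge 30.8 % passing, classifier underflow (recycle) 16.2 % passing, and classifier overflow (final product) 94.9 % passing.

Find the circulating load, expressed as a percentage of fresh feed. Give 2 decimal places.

Two-product formula at 212 µm:
Fd + Rd = Ru + Fo ⇒ R/F = (o−d)/(d−u)
r = (94.9 − 30.8)/(30.8 − 16.2) = 64.1/14.6 = 4.3904
CL = 100·r = 439.04 %

CL = 439.04 %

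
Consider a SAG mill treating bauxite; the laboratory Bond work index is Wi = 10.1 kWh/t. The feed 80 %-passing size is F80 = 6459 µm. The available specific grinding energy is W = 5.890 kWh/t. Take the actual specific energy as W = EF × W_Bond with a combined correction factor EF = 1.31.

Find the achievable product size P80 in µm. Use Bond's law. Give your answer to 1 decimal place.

Bond:  W = 10 Wi (1/√P − 1/√F)
W_Bond = W / EF = 5.890 / 1.31 = 4.4962 kWh/t
P80^-0.5 = F80^-0.5 + W_Bond/(10 Wi)
  = 4.4962/(10·10.1) + 1/√6459 = 0.044517 + 0.012443 = 0.056959
P80 = (1/0.056959)² = 17.5564² = 308.23 µm

P80 = 308.2 µm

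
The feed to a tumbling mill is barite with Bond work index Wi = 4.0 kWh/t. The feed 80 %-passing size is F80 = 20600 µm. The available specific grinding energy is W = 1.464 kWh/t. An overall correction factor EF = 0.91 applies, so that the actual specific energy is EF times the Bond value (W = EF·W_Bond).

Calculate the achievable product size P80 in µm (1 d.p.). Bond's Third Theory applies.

P80 = 449.1 µm

W = 10·Wi·(P80^(-½) − F80^(-½))
W_Bond = W / EF = 1.464 / 0.91 = 1.6088 kWh/t
P80^(−½) = W_Bond/(10 Wi) + F80^(−½)
  = 1.6088/(10·4.0) + 1/√20600 = 0.040220 + 0.006967 = 0.047187
P80 = (1/0.047187)² = 21.1922² = 449.11 µm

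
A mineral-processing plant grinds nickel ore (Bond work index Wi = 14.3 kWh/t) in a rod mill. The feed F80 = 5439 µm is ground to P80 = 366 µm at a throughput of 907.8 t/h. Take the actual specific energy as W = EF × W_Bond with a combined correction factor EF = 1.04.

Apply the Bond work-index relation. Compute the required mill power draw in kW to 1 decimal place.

P = 5226.4 kW

W = 10·Wi·(P80^(-½) − F80^(-½))
W = 10·14.3·(1/√366 − 1/√5439) = 10·14.3·(0.038711) = 5.5357 kWh/t
W_actual = 1.04 × 5.5357 = 5.7572 kWh/t
P_mill = W·ṁ = 5.7572·907.8 = 5226.4 kW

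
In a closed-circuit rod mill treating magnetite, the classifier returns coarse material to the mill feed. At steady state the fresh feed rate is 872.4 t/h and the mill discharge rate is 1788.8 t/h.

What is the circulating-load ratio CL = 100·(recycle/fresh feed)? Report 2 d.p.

Steady state: M = F + R.
R = M − F = 1788.8 − 872.4 = 916.4 t/h
CL = 100·R/F = 100·916.4/872.4 = 105.04 %

CL = 105.04 %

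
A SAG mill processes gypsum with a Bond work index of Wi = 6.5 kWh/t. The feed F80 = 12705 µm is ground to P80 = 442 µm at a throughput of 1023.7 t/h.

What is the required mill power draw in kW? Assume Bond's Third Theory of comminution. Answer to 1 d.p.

W = 10·Wi·[P80^(−½) − F80^(−½)]
W = 10·6.5·(1/√442 − 1/√12705) = 10·6.5·(0.038693) = 2.5151 kWh/t
Power = W × throughput = 2.5151 kWh/t × 1023.7 t/h = 2574.7 kW

P = 2574.7 kW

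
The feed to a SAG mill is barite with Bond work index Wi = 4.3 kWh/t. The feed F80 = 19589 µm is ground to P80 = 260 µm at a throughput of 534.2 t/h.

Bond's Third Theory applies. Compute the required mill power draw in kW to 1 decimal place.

P = 1260.5 kW

W = 10·Wi·[P80^(−½) − F80^(−½)]
W = 10·4.3·(1/√260 − 1/√19589) = 10·4.3·(0.054873) = 2.3595 kWh/t
P_mill = W·ṁ = 2.3595·534.2 = 1260.5 kW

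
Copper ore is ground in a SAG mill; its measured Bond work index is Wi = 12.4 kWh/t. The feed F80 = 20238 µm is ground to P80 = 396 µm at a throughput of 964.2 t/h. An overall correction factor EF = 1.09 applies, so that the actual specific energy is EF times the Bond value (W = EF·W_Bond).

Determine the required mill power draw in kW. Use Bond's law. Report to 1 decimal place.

W = 10 Wi (P80^-0.5 − F80^-0.5)
W = 10·12.4·(1/√396 − 1/√20238) = 10·12.4·(0.043223) = 5.3596 kWh/t
With EF = 1.09: W = 5.3596·1.09 = 5.8420 kWh/t
Mill draw = 5.8420 × 964.2 = 5632.8 kW

P = 5632.8 kW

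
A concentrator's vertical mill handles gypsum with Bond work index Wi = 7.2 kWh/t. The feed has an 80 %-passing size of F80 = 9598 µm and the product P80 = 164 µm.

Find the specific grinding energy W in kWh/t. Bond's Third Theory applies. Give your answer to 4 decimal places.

W = 4.8873 kWh/t

W = 10 Wi / √P80 − 10 Wi / √F80
1/√164 = 0.078087;  1/√9598 = 0.010207
W = 10·7.2·(0.078087 − 0.010207) = 4.8873 kWh/t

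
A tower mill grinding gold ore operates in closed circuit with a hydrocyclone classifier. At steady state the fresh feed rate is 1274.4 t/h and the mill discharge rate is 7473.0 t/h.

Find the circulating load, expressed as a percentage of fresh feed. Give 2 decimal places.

M = F + R at steady state, so:
R = M − F = 7473.0 − 1274.4 = 6198.6 t/h
CL = 100·R/F = 100·6198.6/1274.4 = 486.39 %

CL = 486.39 %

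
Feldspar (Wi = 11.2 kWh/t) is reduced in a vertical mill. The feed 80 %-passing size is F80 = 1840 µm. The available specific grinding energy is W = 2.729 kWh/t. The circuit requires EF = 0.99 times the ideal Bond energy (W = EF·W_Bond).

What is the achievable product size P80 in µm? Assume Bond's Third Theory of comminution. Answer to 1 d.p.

P80 = 435.4 µm

W = 10·Wi·[P80^(−½) − F80^(−½)]
W_Bond = W / EF = 2.729 / 0.99 = 2.7566 kWh/t
1/√P80 = 1/√F80 + W_Bond/(10·Wi)
  = 2.7566/(10·11.2) + 1/√1840 = 0.024612 + 0.023313 = 0.047925
P80 = (1/0.047925)² = 20.8660² = 435.39 µm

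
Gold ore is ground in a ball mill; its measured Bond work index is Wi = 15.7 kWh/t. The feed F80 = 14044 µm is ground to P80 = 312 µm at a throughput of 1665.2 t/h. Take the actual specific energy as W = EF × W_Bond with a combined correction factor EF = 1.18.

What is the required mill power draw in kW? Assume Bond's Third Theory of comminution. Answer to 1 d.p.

W = 10 Wi / √P80 − 10 Wi / √F80
W = 10·15.7·(1/√312 − 1/√14044) = 10·15.7·(0.048176) = 7.5636 kWh/t
With EF = 1.18: W = 7.5636·1.18 = 8.9250 kWh/t
P = W·T = 8.9250·1665.2 = 14861.9 kW

P = 14861.9 kW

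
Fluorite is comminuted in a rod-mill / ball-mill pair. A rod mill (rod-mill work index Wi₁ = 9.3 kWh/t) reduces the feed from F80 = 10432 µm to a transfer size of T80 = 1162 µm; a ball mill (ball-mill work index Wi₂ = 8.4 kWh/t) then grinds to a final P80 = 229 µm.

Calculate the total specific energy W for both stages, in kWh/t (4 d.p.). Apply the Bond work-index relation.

W = 4.9044 kWh/t

W = 10·Wi·[P80^(−½) − F80^(−½)]
Stage 1 (10432→1162 µm, Wi₁=9.3): W₁ = 10·9.3·(0.029336 − 0.009791) = 1.8177 kWh/t
Stage 2 (1162→229 µm, Wi₂=8.4): W₂ = 10·8.4·(0.066082 − 0.029336) = 3.0867 kWh/t
W = W₁ + W₂ = 1.8177 + 3.0867 = 4.9044 kWh/t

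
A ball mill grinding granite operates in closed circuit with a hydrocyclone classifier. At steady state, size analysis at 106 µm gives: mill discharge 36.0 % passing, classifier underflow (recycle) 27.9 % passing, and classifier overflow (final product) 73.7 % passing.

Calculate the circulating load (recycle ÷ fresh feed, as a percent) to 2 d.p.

Let r = R/F. Size balance at 106 µm:
(1+r)d = ru + o → r = (o−d)/(d−u)
r = (73.7 − 36.0)/(36.0 − 27.9) = 37.7/8.1 = 4.6543
CL = 100·r = 465.43 %

CL = 465.43 %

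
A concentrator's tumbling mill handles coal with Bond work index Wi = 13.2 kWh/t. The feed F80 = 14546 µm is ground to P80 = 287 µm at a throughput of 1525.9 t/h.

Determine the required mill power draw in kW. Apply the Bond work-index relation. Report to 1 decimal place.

W = 10 Wi (1/√P80 − 1/√F80)  [Bond]
W = 10·13.2·(1/√287 − 1/√14546) = 10·13.2·(0.050737) = 6.6972 kWh/t
Mill draw = 6.6972 × 1525.9 = 10219.3 kW

P = 10219.3 kW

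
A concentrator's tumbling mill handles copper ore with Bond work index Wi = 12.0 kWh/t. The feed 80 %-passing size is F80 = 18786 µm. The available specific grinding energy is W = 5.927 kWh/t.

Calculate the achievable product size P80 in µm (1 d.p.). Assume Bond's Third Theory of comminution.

W = 10 Wi (1/√P80 − 1/√F80)  [Bond]
⇒ 1/√P80 = W/(10 Wi) + 1/√F80
  = 5.9270/(10·12.0) + 1/√18786 = 0.049392 + 0.007296 = 0.056688
P80 = (1/0.056688)² = 17.6405² = 311.19 µm

P80 = 311.2 µm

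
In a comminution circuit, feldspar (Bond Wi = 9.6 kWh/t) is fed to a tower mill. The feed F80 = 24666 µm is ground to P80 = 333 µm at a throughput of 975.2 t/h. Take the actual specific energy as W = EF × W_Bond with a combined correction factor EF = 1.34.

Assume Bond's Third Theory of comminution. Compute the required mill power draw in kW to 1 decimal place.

P = 6075.8 kW

Bond: W = 10·Wi·(1/√P80 − 1/√F80)
W = 10·9.6·(1/√333 − 1/√24666) = 10·9.6·(0.048432) = 4.6495 kWh/t
Apply correction: 4.6495 × 1.34 = 6.2303 kWh/t
Power = W × throughput = 6.2303 kWh/t × 975.2 t/h = 6075.8 kW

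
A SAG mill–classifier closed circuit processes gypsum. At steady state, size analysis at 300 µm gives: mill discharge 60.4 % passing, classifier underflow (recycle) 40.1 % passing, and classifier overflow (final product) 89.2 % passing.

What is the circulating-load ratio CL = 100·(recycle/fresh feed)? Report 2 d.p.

CL = 141.87 %

Let r = R/F. Size balance at 300 µm:
r = (o − d)/(d − u)
r = (89.2 − 60.4)/(60.4 − 40.1) = 28.8/20.3 = 1.4187
CL = 100·r = 141.87 %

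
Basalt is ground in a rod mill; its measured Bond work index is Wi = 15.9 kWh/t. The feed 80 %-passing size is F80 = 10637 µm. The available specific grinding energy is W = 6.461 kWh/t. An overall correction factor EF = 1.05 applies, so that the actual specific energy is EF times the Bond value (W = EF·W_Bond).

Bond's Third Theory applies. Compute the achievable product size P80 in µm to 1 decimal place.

P80 = 427.0 µm

W = 10 Wi (P80^-0.5 − F80^-0.5)
W_Bond = W / EF = 6.461 / 1.05 = 6.1533 kWh/t
P80^(−½) = W_Bond/(10 Wi) + F80^(−½)
  = 6.1533/(10·15.9) + 1/√10637 = 0.038700 + 0.009696 = 0.048396
P80 = (1/0.048396)² = 20.6628² = 426.95 µm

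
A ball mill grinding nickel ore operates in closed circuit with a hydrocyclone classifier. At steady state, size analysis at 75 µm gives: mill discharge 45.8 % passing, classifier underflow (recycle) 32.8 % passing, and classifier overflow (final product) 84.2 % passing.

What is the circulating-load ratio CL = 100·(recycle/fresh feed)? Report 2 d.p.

CL = 295.38 %

Two-product formula at 75 µm:
(1+r)d = ru + o → r = (o−d)/(d−u)
r = (84.2 − 45.8)/(45.8 − 32.8) = 38.4/13.0 = 2.9538
CL = 100·r = 295.38 %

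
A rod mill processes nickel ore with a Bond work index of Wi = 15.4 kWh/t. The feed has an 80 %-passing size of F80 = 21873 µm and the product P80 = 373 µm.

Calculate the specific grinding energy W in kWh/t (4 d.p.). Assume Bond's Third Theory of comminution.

W = 6.9325 kWh/t

W_Bond = 10·Wi·(1/√P₈₀ − 1/√F₈₀)
1/√373 = 0.051778;  1/√21873 = 0.006762
W = 10·15.4·(0.051778 − 0.006762) = 6.9325 kWh/t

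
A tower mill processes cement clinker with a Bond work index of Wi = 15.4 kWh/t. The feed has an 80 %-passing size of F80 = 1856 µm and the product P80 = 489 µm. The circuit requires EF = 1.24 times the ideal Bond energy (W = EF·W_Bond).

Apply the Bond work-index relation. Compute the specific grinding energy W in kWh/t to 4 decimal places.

W = 4.2030 kWh/t

Bond: W = 10·Wi·(1/√P80 − 1/√F80)
1/√489 = 0.045222;  1/√1856 = 0.023212
W = 10·15.4·(0.045222 − 0.023212) = 3.3895 kWh/t
Corrected W = EF·W_Bond = 1.24·3.3895 = 4.2030 kWh/t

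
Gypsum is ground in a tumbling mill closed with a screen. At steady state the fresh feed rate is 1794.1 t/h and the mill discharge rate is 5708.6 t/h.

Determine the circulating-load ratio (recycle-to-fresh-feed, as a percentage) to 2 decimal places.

CL = 218.19 %

Discharge = new feed + return, hence
R = M − F = 5708.6 − 1794.1 = 3914.5 t/h
CL = 100·R/F = 100·3914.5/1794.1 = 218.19 %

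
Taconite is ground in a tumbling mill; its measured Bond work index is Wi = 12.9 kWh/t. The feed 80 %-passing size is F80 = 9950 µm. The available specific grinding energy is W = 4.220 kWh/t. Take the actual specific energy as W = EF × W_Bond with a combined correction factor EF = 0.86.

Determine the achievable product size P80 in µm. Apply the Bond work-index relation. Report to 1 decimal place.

Bond: W = 10·Wi·(1/√P80 − 1/√F80)
W_Bond = W / EF = 4.220 / 0.86 = 4.9070 kWh/t
⇒ 1/√P80 = W_Bond/(10·Wi) + 1/√F80
  = 4.9070/(10·12.9) + 1/√9950 = 0.038039 + 0.010025 = 0.048064
P80 = (1/0.048064)² = 20.8057² = 432.88 µm

P80 = 432.9 µm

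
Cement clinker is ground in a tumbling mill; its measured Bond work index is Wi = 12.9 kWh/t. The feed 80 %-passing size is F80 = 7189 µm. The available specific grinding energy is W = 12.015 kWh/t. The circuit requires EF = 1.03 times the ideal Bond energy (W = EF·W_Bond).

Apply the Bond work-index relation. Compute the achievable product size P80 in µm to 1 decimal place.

P80 = 95.7 µm

W = 10·Wi·(P80^(-½) − F80^(-½))
W_Bond = W / EF = 12.015 / 1.03 = 11.6650 kWh/t
⇒ 1/√P80 = W_Bond/(10·Wi) + 1/√F80
  = 11.6650/(10·12.9) + 1/√7189 = 0.090427 + 0.011794 = 0.102221
P80 = (1/0.102221)² = 9.7827² = 95.70 µm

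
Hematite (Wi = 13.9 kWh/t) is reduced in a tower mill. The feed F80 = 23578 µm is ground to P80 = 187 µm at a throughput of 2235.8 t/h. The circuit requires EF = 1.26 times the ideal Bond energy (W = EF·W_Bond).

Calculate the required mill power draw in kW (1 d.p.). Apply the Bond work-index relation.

P = 26084.9 kW

W = 10 Wi (1/√P80 − 1/√F80)  [Bond]
W = 10·13.9·(1/√187 − 1/√23578) = 10·13.9·(0.066615) = 9.2595 kWh/t
Apply correction: 9.2595 × 1.26 = 11.6669 kWh/t
Mill draw = 11.6669 × 2235.8 = 26084.9 kW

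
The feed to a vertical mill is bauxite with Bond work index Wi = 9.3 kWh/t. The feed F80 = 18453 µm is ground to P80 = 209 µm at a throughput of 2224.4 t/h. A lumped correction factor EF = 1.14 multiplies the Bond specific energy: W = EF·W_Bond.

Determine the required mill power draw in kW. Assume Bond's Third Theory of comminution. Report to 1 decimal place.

P = 14576.7 kW

W_Bond = 10·Wi·(1/√P₈₀ − 1/√F₈₀)
W = 10·9.3·(1/√209 − 1/√18453) = 10·9.3·(0.061810) = 5.7483 kWh/t
Corrected W = EF·W_Bond = 1.14·5.7483 = 6.5531 kWh/t
P = W·T = 6.5531·2224.4 = 14576.7 kW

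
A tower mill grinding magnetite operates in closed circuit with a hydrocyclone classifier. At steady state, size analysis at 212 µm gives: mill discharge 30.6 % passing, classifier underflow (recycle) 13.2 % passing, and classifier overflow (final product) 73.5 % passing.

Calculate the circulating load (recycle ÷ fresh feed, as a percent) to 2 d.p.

Let r = R/F. Size balance at 212 µm:
(1+r)·d = r·u + o ⇒ r = (o−d)/(d−u)
r = (73.5 − 30.6)/(30.6 − 13.2) = 42.9/17.4 = 2.4655
CL = 100·r = 246.55 %

CL = 246.55 %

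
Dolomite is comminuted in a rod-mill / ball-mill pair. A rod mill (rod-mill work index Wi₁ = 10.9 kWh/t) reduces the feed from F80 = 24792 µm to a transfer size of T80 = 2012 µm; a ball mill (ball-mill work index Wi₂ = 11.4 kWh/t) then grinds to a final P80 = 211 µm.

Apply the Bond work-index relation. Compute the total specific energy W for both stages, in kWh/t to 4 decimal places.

W = 7.0444 kWh/t

W = 10·Wi·[P80^(−½) − F80^(−½)]
Stage 1 (24792→2012 µm, Wi₁=10.9): W₁ = 10·10.9·(0.022294 − 0.006351) = 1.7378 kWh/t
Stage 2 (2012→211 µm, Wi₂=11.4): W₂ = 10·11.4·(0.068843 − 0.022294) = 5.3066 kWh/t
W = W₁ + W₂ = 1.7378 + 5.3066 = 7.0444 kWh/t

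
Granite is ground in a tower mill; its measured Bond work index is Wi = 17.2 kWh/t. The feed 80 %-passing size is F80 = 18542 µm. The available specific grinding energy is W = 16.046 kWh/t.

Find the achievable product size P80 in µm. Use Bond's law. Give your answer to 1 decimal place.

P80 = 98.7 µm

W = 10 Wi / √P80 − 10 Wi / √F80
P80^-0.5 = F80^-0.5 + W/(10 Wi)
  = 16.0460/(10·17.2) + 1/√18542 = 0.093291 + 0.007344 = 0.100635
P80 = (1/0.100635)² = 9.9369² = 98.74 µm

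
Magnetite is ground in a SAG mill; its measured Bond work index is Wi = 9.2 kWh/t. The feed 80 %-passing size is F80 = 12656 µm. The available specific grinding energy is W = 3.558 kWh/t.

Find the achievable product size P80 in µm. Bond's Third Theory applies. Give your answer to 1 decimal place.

W = 10 Wi / √P80 − 10 Wi / √F80
P80^-0.5 = F80^-0.5 + W/(10 Wi)
  = 3.5580/(10·9.2) + 1/√12656 = 0.038674 + 0.008889 = 0.047563
P80 = (1/0.047563)² = 21.0248² = 442.04 µm

P80 = 442.0 µm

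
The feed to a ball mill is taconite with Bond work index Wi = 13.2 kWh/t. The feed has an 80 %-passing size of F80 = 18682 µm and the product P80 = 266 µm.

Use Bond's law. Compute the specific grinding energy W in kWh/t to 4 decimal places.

W = 10·Wi·(P80^(-½) − F80^(-½))
1/√266 = 0.061314;  1/√18682 = 0.007316
W = 10·13.2·(0.061314 − 0.007316) = 7.1277 kWh/t

W = 7.1277 kWh/t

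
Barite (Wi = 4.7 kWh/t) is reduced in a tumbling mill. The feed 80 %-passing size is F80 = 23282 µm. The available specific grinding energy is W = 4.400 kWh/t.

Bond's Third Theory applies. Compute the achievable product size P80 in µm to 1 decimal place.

P80 = 99.7 µm

W = 10·Wi·(P80^(-½) − F80^(-½))
1/√P80 = 1/√F80 + W/(10·Wi)
  = 4.4000/(10·4.7) + 1/√23282 = 0.093617 + 0.006554 = 0.100171
P80 = (1/0.100171)² = 9.9830² = 99.66 µm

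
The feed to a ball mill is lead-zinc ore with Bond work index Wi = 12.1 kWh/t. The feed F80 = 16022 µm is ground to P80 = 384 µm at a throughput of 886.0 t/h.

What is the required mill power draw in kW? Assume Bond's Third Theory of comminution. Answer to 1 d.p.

P = 4623.9 kW

W = 10 Wi (P80^-0.5 − F80^-0.5)
W = 10·12.1·(1/√384 − 1/√16022) = 10·12.1·(0.043131) = 5.2188 kWh/t
Power = W × throughput = 5.2188 kWh/t × 886.0 t/h = 4623.9 kW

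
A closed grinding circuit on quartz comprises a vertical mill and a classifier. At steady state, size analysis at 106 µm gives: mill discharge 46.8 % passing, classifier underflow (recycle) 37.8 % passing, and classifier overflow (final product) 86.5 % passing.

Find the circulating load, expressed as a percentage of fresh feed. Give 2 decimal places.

Mass balance on the −106 µm fraction:
Fd + Rd = Ru + Fo ⇒ R/F = (o−d)/(d−u)
r = (86.5 − 46.8)/(46.8 − 37.8) = 39.7/9.0 = 4.4111
CL = 100·r = 441.11 %

CL = 441.11 %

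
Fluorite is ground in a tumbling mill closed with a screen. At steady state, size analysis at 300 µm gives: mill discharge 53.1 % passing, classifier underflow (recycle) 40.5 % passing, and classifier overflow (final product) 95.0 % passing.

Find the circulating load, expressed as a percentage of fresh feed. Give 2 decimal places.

Two-product formula at 300 µm:
(1+r)d = ru + o → r = (o−d)/(d−u)
r = (95.0 − 53.1)/(53.1 − 40.5) = 41.9/12.6 = 3.3254
CL = 100·r = 332.54 %

CL = 332.54 %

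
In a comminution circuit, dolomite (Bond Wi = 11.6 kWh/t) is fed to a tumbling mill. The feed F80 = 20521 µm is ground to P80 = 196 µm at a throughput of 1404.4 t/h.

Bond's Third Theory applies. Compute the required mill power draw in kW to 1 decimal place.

W = 10 Wi / √P80 − 10 Wi / √F80
W = 10·11.6·(1/√196 − 1/√20521) = 10·11.6·(0.064448) = 7.4759 kWh/t
Power = W × throughput = 7.4759 kWh/t × 1404.4 t/h = 10499.2 kW

P = 10499.2 kW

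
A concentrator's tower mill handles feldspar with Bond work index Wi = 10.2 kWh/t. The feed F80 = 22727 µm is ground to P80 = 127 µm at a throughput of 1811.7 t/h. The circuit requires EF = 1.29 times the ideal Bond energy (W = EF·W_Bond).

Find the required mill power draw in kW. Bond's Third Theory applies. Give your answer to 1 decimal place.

P = 19571.8 kW

W = 10·Wi·(P80^(-½) − F80^(-½))
W = 10·10.2·(1/√127 − 1/√22727) = 10·10.2·(0.082102) = 8.3744 kWh/t
Apply correction: 8.3744 × 1.29 = 10.8030 kWh/t
Power = W × throughput = 10.8030 kWh/t × 1811.7 t/h = 19571.8 kW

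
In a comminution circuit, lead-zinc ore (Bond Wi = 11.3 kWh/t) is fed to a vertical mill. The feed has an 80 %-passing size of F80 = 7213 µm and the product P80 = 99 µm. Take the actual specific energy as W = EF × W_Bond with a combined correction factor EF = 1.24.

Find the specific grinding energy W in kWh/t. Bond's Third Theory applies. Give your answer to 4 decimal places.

W = 12.4327 kWh/t

W = 10·Wi·[P80^(−½) − F80^(−½)]
1/√99 = 0.100504;  1/√7213 = 0.011774
W = 10·11.3·(0.100504 − 0.011774) = 10.0264 kWh/t
Apply correction: 10.0264 × 1.24 = 12.4327 kWh/t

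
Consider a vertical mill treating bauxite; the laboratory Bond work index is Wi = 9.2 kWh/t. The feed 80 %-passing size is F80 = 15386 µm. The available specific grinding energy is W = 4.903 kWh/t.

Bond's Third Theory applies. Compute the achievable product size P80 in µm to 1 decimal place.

W = 10 Wi (P80^-0.5 − F80^-0.5)
P80^-0.5 = F80^-0.5 + W/(10 Wi)
  = 4.9030/(10·9.2) + 1/√15386 = 0.053293 + 0.008062 = 0.061355
P80 = (1/0.061355)² = 16.2985² = 265.64 µm

P80 = 265.6 µm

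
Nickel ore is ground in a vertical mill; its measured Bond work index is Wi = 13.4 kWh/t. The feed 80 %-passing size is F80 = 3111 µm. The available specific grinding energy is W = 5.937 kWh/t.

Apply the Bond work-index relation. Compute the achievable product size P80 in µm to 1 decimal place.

W = 10·Wi·[P80^(−½) − F80^(−½)]
P80^-0.5 = F80^-0.5 + W/(10 Wi)
  = 5.9370/(10·13.4) + 1/√3111 = 0.044306 + 0.017929 = 0.062235
P80 = (1/0.062235)² = 16.0682² = 258.19 µm

P80 = 258.2 µm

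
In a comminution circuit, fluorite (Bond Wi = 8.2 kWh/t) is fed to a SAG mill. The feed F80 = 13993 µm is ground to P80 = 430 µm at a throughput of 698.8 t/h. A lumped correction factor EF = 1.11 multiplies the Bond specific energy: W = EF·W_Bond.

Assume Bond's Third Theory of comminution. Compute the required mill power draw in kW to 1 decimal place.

W = 10 Wi (1/√P80 − 1/√F80)  [Bond]
W = 10·8.2·(1/√430 − 1/√13993) = 10·8.2·(0.039771) = 3.2612 kWh/t
W_actual = 1.11 × 3.2612 = 3.6199 kWh/t
Power = W × throughput = 3.6199 kWh/t × 698.8 t/h = 2529.6 kW

P = 2529.6 kW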